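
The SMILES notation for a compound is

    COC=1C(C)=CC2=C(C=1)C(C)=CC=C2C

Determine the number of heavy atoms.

15

Every atom symbol written in the SMILES (organic subset) is one heavy atom; implicit H are not written.
Heavy atoms by element → C:14, O:1.
Total: 15.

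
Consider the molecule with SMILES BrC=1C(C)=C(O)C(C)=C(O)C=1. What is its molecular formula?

Walk through each heavy atom and fill implicit hydrogens from standard valence (C 4, N 3, O 2, S 2, halogen 1):
  atom 1: Br (halogen, monovalent) → 0 H
  atom 2: C, bond orders sum to 4 (valence 4) → 0 H
  atom 3: C, bond orders sum to 4 (valence 4) → 0 H
  atom 4: C, bond orders sum to 1 (valence 4) → 3 H
  atom 5: C, bond orders sum to 4 (valence 4) → 0 H
  atom 6: O, bond orders sum to 1 (valence 2) → 1 H
  atom 7: C, bond orders sum to 4 (valence 4) → 0 H
  atom 8: C, bond orders sum to 1 (valence 4) → 3 H
  atom 9: C, bond orders sum to 4 (valence 4) → 0 H
  atom 10: O, bond orders sum to 1 (valence 2) → 1 H
  atom 11: C, bond orders sum to 3 (valence 4) → 1 H
Totals → C:8, H:9, Br:1, O:2.

C8H9BrO2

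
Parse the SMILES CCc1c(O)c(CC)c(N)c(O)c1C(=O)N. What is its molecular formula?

Walk through each heavy atom and fill implicit hydrogens from standard valence (C 4, N 3, O 2, S 2, halogen 1); for lowercase aromatic atoms, an aromatic c carries 1 H when it has two neighbours and 0 H with three, and aromatic n carries 0 H:
  atom 1: C, bond orders sum to 1 (valence 4) → 3 H
  atom 2: C, bond orders sum to 2 (valence 4) → 2 H
  atom 3: aromatic c, 3 neighbours → 0 H
  atom 4: aromatic c, 3 neighbours → 0 H
  atom 5: O, bond orders sum to 1 (valence 2) → 1 H
  atom 6: aromatic c, 3 neighbours → 0 H
  atom 7: C, bond orders sum to 2 (valence 4) → 2 H
  atom 8: C, bond orders sum to 1 (valence 4) → 3 H
  atom 9: aromatic c, 3 neighbours → 0 H
  atom 10: N, bond orders sum to 1 (valence 3) → 2 H
  atom 11: aromatic c, 3 neighbours → 0 H
  atom 12: O, bond orders sum to 1 (valence 2) → 1 H
  atom 13: aromatic c, 3 neighbours → 0 H
  atom 14: C, bond orders sum to 4 (valence 4) → 0 H
  atom 15: O, bond orders sum to 2 (valence 2) → 0 H
  atom 16: N, bond orders sum to 1 (valence 3) → 2 H
Totals → C:11, H:16, N:2, O:3.
In Hill order: C11H16N2O3.

C11H16N2O3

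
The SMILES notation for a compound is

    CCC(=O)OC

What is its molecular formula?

Walk through each heavy atom and fill implicit hydrogens from standard valence (C 4, N 3, O 2, S 2, halogen 1):
  atom 1: C, bond orders sum to 1 (valence 4) → 3 H
  atom 2: C, bond orders sum to 2 (valence 4) → 2 H
  atom 3: C, bond orders sum to 4 (valence 4) → 0 H
  atom 4: O, bond orders sum to 2 (valence 2) → 0 H
  atom 5: O, bond orders sum to 2 (valence 2) → 0 H
  atom 6: C, bond orders sum to 1 (valence 4) → 3 H
Totals → C:4, H:8, O:2.
In Hill order: C4H8O2.

C4H8O2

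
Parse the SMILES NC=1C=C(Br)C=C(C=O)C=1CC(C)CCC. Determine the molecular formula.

Walk through each heavy atom and fill implicit hydrogens from standard valence (C 4, N 3, O 2, S 2, halogen 1):
  atom 1: N, bond orders sum to 1 (valence 3) → 2 H
  atom 2: C, bond orders sum to 4 (valence 4) → 0 H
  atom 3: C, bond orders sum to 3 (valence 4) → 1 H
  atom 4: C, bond orders sum to 4 (valence 4) → 0 H
  atom 5: Br (halogen, monovalent) → 0 H
  atom 6: C, bond orders sum to 3 (valence 4) → 1 H
  atom 7: C, bond orders sum to 4 (valence 4) → 0 H
  atom 8: C, bond orders sum to 3 (valence 4) → 1 H
  atom 9: O, bond orders sum to 2 (valence 2) → 0 H
  atom 10: C, bond orders sum to 4 (valence 4) → 0 H
  atom 11: C, bond orders sum to 2 (valence 4) → 2 H
  atom 12: C, bond orders sum to 3 (valence 4) → 1 H
  atom 13: C, bond orders sum to 1 (valence 4) → 3 H
  atom 14: C, bond orders sum to 2 (valence 4) → 2 H
  atom 15: C, bond orders sum to 2 (valence 4) → 2 H
  atom 16: C, bond orders sum to 1 (valence 4) → 3 H
Totals → C:13, H:18, Br:1, N:1, O:1.
In Hill order: C13H18BrNO.

C13H18BrNO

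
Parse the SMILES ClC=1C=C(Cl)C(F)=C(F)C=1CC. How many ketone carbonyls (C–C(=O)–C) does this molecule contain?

Scan the SMILES for the ketone motif — none present.

0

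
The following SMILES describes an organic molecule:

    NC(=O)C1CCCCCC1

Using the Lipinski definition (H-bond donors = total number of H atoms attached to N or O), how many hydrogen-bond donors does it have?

2

Donors: find every N or O and count the H atoms it carries.
  atom 1 (N): bond orders sum to 1 → 2 H
  atom 3 (O): bond orders sum to 2 → 0 H
Lipinski HBD = 2.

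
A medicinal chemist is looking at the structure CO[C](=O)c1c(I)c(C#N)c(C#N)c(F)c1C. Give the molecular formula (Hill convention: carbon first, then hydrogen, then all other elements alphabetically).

C11H6FIN2O2

Walk through each heavy atom and fill implicit hydrogens from standard valence (C 4, N 3, O 2, S 2, halogen 1); for lowercase aromatic atoms, an aromatic c carries 1 H when it has two neighbours and 0 H with three, and aromatic n carries 0 H:
  atom 1: C, bond orders sum to 1 (valence 4) → 3 H
  atom 2: O, bond orders sum to 2 (valence 2) → 0 H
  atom 3: C with explicit H count 0
  atom 4: O, bond orders sum to 2 (valence 2) → 0 H
  atom 5: aromatic c, 3 neighbours → 0 H
  atom 6: aromatic c, 3 neighbours → 0 H
  atom 7: I (halogen, monovalent) → 0 H
  atom 8: aromatic c, 3 neighbours → 0 H
  atom 9: C, bond orders sum to 4 (valence 4) → 0 H
  atom 10: N, bond orders sum to 3 (valence 3) → 0 H
  atom 11: aromatic c, 3 neighbours → 0 H
  atom 12: C, bond orders sum to 4 (valence 4) → 0 H
  atom 13: N, bond orders sum to 3 (valence 3) → 0 H
  atom 14: aromatic c, 3 neighbours → 0 H
  atom 15: F (halogen, monovalent) → 0 H
  atom 16: aromatic c, 3 neighbours → 0 H
  atom 17: C, bond orders sum to 1 (valence 4) → 3 H
Totals → C:11, H:6, F:1, I:1, N:2, O:2.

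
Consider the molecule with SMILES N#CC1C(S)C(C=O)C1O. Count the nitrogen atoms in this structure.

Scan the SMILES for N atoms (remember two-letter symbols like Cl and Br are single atoms).
Nitrogen count: 1.

1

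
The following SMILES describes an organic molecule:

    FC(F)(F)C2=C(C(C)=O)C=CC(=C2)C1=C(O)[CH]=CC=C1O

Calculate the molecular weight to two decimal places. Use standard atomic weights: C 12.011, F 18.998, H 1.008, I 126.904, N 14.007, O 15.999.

First, the molecular formula is C15H11F3O3 (counting implicit H from valence).
  C: 15 × 12.011 = 180.165
  F: 3 × 18.998 = 56.994
  H: 11 × 1.008 = 11.088
  O: 3 × 15.999 = 47.997
Sum: 15×12.011 + 3×18.998 + 11×1.008 + 3×15.999 = 296.244 → 296.24 g/mol.

296.24 g/mol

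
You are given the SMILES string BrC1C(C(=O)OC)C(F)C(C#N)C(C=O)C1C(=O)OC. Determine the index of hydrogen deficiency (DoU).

6

Molecular formula: C12H13BrFNO5.
DoU = (2C + 2 + N − H − X) / 2, where X is the halogen count and O/S are ignored.
    = (2·12 + 2 + 1 − 13 − 2) / 2 = 12 / 2 = 6.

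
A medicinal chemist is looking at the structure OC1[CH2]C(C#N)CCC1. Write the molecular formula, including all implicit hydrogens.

C7H11NO

Walk through each heavy atom and fill implicit hydrogens from standard valence (C 4, N 3, O 2, S 2, halogen 1):
  atom 1: O, bond orders sum to 1 (valence 2) → 1 H
  atom 2: C, bond orders sum to 3 (valence 4) → 1 H
  atom 3: C with explicit H count 2
  atom 4: C, bond orders sum to 3 (valence 4) → 1 H
  atom 5: C, bond orders sum to 4 (valence 4) → 0 H
  atom 6: N, bond orders sum to 3 (valence 3) → 0 H
  atom 7: C, bond orders sum to 2 (valence 4) → 2 H
  atom 8: C, bond orders sum to 2 (valence 4) → 2 H
  atom 9: C, bond orders sum to 2 (valence 4) → 2 H
Totals → C:7, H:11, N:1, O:1.
In Hill order: C7H11NO.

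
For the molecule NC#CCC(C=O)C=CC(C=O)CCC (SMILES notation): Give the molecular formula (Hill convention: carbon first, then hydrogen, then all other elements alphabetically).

Walk through each heavy atom and fill implicit hydrogens from standard valence (C 4, N 3, O 2, S 2, halogen 1):
  atom 1: N, bond orders sum to 1 (valence 3) → 2 H
  atom 2: C, bond orders sum to 4 (valence 4) → 0 H
  atom 3: C, bond orders sum to 4 (valence 4) → 0 H
  atom 4: C, bond orders sum to 2 (valence 4) → 2 H
  atom 5: C, bond orders sum to 3 (valence 4) → 1 H
  atom 6: C, bond orders sum to 3 (valence 4) → 1 H
  atom 7: O, bond orders sum to 2 (valence 2) → 0 H
  atom 8: C, bond orders sum to 3 (valence 4) → 1 H
  atom 9: C, bond orders sum to 3 (valence 4) → 1 H
  atom 10: C, bond orders sum to 3 (valence 4) → 1 H
  atom 11: C, bond orders sum to 3 (valence 4) → 1 H
  atom 12: O, bond orders sum to 2 (valence 2) → 0 H
  atom 13: C, bond orders sum to 2 (valence 4) → 2 H
  atom 14: C, bond orders sum to 2 (valence 4) → 2 H
  atom 15: C, bond orders sum to 1 (valence 4) → 3 H
Totals → C:12, H:17, N:1, O:2.
In Hill order: C12H17NO2.

C12H17NO2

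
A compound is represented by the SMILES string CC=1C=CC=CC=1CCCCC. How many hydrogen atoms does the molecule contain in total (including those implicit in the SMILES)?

Walk through each heavy atom and fill implicit hydrogens from standard valence (C 4, N 3, O 2, S 2, halogen 1):
  atom 1: C, bond orders sum to 1 (valence 4) → 3 H
  atom 2: C, bond orders sum to 4 (valence 4) → 0 H
  atom 3: C, bond orders sum to 3 (valence 4) → 1 H
  atom 4: C, bond orders sum to 3 (valence 4) → 1 H
  atom 5: C, bond orders sum to 3 (valence 4) → 1 H
  atom 6: C, bond orders sum to 3 (valence 4) → 1 H
  atom 7: C, bond orders sum to 4 (valence 4) → 0 H
  atom 8: C, bond orders sum to 2 (valence 4) → 2 H
  atom 9: C, bond orders sum to 2 (valence 4) → 2 H
  atom 10: C, bond orders sum to 2 (valence 4) → 2 H
  atom 11: C, bond orders sum to 2 (valence 4) → 2 H
  atom 12: C, bond orders sum to 1 (valence 4) → 3 H
Total hydrogens: 18.

18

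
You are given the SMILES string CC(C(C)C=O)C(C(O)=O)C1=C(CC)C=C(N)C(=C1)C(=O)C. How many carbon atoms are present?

Count every carbon token in the SMILES (each C, including those in ring-closure positions and inside branches).
Carbon count: 17.

17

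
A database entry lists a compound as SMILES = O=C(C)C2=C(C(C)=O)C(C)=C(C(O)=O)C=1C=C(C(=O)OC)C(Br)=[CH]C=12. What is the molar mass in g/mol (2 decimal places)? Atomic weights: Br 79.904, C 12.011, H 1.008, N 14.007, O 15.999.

407.22 g/mol

First, the molecular formula is C18H15BrO6 (counting implicit H from valence).
  Br: 1 × 79.904 = 79.904
  C: 18 × 12.011 = 216.198
  H: 15 × 1.008 = 15.120
  O: 6 × 15.999 = 95.994
Sum: 1×79.904 + 18×12.011 + 15×1.008 + 6×15.999 = 407.216 → 407.22 g/mol.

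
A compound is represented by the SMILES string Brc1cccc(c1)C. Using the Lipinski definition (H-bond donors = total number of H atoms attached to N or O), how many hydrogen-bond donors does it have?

0

Donors: find every N or O and count the H atoms it carries.
  (no N or O atoms present)
Lipinski HBD = 0.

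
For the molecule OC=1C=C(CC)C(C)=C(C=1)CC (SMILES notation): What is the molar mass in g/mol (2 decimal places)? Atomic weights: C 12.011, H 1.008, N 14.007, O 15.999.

First, the molecular formula is C11H16O (counting implicit H from valence).
  C: 11 × 12.011 = 132.121
  H: 16 × 1.008 = 16.128
  O: 1 × 15.999 = 15.999
Sum: 11×12.011 + 16×1.008 + 1×15.999 = 164.248 → 164.25 g/mol.

164.25 g/mol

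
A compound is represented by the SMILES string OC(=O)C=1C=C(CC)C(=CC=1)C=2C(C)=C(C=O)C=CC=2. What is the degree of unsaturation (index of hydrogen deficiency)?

Degree of unsaturation = (number of rings) + (number of π bonds).
Ring closures in the SMILES: 2.
π bonds: 8 double bonds (each 1 DoU) → 8 DoU from unsaturation.
Total DoU = 2 + 8 = 10.

10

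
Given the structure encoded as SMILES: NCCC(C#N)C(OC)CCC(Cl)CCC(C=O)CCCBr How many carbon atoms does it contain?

16

Count every carbon token in the SMILES (each C, including those in ring-closure positions and inside branches).
Carbon count: 16.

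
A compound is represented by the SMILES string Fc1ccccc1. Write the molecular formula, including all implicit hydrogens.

Walk through each heavy atom and fill implicit hydrogens from standard valence (C 4, N 3, O 2, S 2, halogen 1); for lowercase aromatic atoms, an aromatic c carries 1 H when it has two neighbours and 0 H with three, and aromatic n carries 0 H:
  atom 1: F (halogen, monovalent) → 0 H
  atom 2: aromatic c, 3 neighbours → 0 H
  atom 3: aromatic c, 2 neighbours → 1 H
  atom 4: aromatic c, 2 neighbours → 1 H
  atom 5: aromatic c, 2 neighbours → 1 H
  atom 6: aromatic c, 2 neighbours → 1 H
  atom 7: aromatic c, 2 neighbours → 1 H
Totals → C:6, H:5, F:1.
In Hill order: C6H5F.

C6H5F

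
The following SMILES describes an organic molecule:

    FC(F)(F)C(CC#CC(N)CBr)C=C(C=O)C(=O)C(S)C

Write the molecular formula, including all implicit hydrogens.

Walk through each heavy atom and fill implicit hydrogens from standard valence (C 4, N 3, O 2, S 2, halogen 1):
  atom 1: F (halogen, monovalent) → 0 H
  atom 2: C, bond orders sum to 4 (valence 4) → 0 H
  atom 3: F (halogen, monovalent) → 0 H
  atom 4: F (halogen, monovalent) → 0 H
  atom 5: C, bond orders sum to 3 (valence 4) → 1 H
  atom 6: C, bond orders sum to 2 (valence 4) → 2 H
  atom 7: C, bond orders sum to 4 (valence 4) → 0 H
  atom 8: C, bond orders sum to 4 (valence 4) → 0 H
  atom 9: C, bond orders sum to 3 (valence 4) → 1 H
  atom 10: N, bond orders sum to 1 (valence 3) → 2 H
  atom 11: C, bond orders sum to 2 (valence 4) → 2 H
  atom 12: Br (halogen, monovalent) → 0 H
  atom 13: C, bond orders sum to 3 (valence 4) → 1 H
  atom 14: C, bond orders sum to 4 (valence 4) → 0 H
  atom 15: C, bond orders sum to 3 (valence 4) → 1 H
  atom 16: O, bond orders sum to 2 (valence 2) → 0 H
  atom 17: C, bond orders sum to 4 (valence 4) → 0 H
  atom 18: O, bond orders sum to 2 (valence 2) → 0 H
  atom 19: C, bond orders sum to 3 (valence 4) → 1 H
  atom 20: S, bond orders sum to 1 (valence 2) → 1 H
  atom 21: C, bond orders sum to 1 (valence 4) → 3 H
Totals → C:13, H:15, Br:1, F:3, N:1, O:2, S:1.
In Hill order: C13H15BrF3NO2S.

C13H15BrF3NO2S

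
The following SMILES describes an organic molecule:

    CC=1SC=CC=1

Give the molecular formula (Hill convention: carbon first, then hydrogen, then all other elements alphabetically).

C5H6S

Walk through each heavy atom and fill implicit hydrogens from standard valence (C 4, N 3, O 2, S 2, halogen 1):
  atom 1: C, bond orders sum to 1 (valence 4) → 3 H
  atom 2: C, bond orders sum to 4 (valence 4) → 0 H
  atom 3: S, bond orders sum to 2 (valence 2) → 0 H
  atom 4: C, bond orders sum to 3 (valence 4) → 1 H
  atom 5: C, bond orders sum to 3 (valence 4) → 1 H
  atom 6: C, bond orders sum to 3 (valence 4) → 1 H
Totals → C:5, H:6, S:1.
In Hill order: C5H6S.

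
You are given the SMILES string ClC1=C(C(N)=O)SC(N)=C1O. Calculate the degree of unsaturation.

Molecular formula: C5H5ClN2O2S.
DoU = (2C + 2 + N − H − X) / 2, where X is the halogen count and O/S are ignored.
    = (2·5 + 2 + 2 − 5 − 1) / 2 = 8 / 2 = 4.

4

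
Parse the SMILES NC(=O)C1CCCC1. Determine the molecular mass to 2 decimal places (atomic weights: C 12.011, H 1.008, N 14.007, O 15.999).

113.16 g/mol

First, the molecular formula is C6H11NO (counting implicit H from valence).
  C: 6 × 12.011 = 72.066
  H: 11 × 1.008 = 11.088
  N: 1 × 14.007 = 14.007
  O: 1 × 15.999 = 15.999
Sum: 6×12.011 + 11×1.008 + 1×14.007 + 1×15.999 = 113.160 → 113.16 g/mol.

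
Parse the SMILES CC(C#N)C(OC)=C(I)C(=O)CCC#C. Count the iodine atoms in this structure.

Scan the SMILES for I atoms (remember two-letter symbols like Cl and Br are single atoms).
Iodine count: 1.

1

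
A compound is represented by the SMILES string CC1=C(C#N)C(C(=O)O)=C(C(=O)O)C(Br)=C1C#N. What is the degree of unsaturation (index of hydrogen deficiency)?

10

Molecular formula: C11H5BrN2O4.
DoU = (2C + 2 + N − H − X) / 2, where X is the halogen count and O/S are ignored.
    = (2·11 + 2 + 2 − 5 − 1) / 2 = 20 / 2 = 10.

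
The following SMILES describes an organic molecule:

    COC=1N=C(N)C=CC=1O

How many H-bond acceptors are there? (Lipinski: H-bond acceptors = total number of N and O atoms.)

N atoms: 2; O atoms: 2.
Lipinski HBA = 2 + 2 = 4.

4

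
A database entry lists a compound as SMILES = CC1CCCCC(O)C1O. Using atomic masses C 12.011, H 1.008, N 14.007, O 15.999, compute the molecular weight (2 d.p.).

144.21 g/mol

First, the molecular formula is C8H16O2 (counting implicit H from valence).
  C: 8 × 12.011 = 96.088
  H: 16 × 1.008 = 16.128
  O: 2 × 15.999 = 31.998
Sum: 8×12.011 + 16×1.008 + 2×15.999 = 144.214 → 144.21 g/mol.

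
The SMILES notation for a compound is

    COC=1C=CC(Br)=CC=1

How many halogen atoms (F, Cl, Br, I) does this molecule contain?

1

Halogen atoms appear at heavy-atom position 7 (1×Br).
Other groups present: 1 ether.
Halogen count: 1.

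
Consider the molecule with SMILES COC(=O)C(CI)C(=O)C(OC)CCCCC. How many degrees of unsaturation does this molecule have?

Degree of unsaturation = (number of rings) + (number of π bonds).
Ring closures in the SMILES: 0.
π bonds: 2 double bonds (each 1 DoU) → 2 DoU from unsaturation.
Total DoU = 0 + 2 = 2.

2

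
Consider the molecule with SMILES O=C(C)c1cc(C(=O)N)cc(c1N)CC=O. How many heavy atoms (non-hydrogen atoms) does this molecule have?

16

Every atom symbol written in the SMILES (organic subset) is one heavy atom; implicit H are not written.
Heavy atoms by element → C:11, N:2, O:3.
Total: 16.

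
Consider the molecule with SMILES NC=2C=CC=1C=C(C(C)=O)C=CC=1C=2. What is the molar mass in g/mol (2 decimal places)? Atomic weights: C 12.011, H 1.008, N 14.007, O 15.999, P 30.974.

First, the molecular formula is C12H11NO (counting implicit H from valence).
  C: 12 × 12.011 = 144.132
  H: 11 × 1.008 = 11.088
  N: 1 × 14.007 = 14.007
  O: 1 × 15.999 = 15.999
Sum: 12×12.011 + 11×1.008 + 1×14.007 + 1×15.999 = 185.226 → 185.23 g/mol.

185.23 g/mol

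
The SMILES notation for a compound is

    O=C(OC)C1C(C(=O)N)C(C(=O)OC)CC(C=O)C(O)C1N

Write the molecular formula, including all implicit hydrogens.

Walk through each heavy atom and fill implicit hydrogens from standard valence (C 4, N 3, O 2, S 2, halogen 1):
  atom 1: O, bond orders sum to 2 (valence 2) → 0 H
  atom 2: C, bond orders sum to 4 (valence 4) → 0 H
  atom 3: O, bond orders sum to 2 (valence 2) → 0 H
  atom 4: C, bond orders sum to 1 (valence 4) → 3 H
  atom 5: C, bond orders sum to 3 (valence 4) → 1 H
  atom 6: C, bond orders sum to 3 (valence 4) → 1 H
  atom 7: C, bond orders sum to 4 (valence 4) → 0 H
  atom 8: O, bond orders sum to 2 (valence 2) → 0 H
  atom 9: N, bond orders sum to 1 (valence 3) → 2 H
  atom 10: C, bond orders sum to 3 (valence 4) → 1 H
  atom 11: C, bond orders sum to 4 (valence 4) → 0 H
  atom 12: O, bond orders sum to 2 (valence 2) → 0 H
  atom 13: O, bond orders sum to 2 (valence 2) → 0 H
  atom 14: C, bond orders sum to 1 (valence 4) → 3 H
  atom 15: C, bond orders sum to 2 (valence 4) → 2 H
  atom 16: C, bond orders sum to 3 (valence 4) → 1 H
  atom 17: C, bond orders sum to 3 (valence 4) → 1 H
  atom 18: O, bond orders sum to 2 (valence 2) → 0 H
  atom 19: C, bond orders sum to 3 (valence 4) → 1 H
  atom 20: O, bond orders sum to 1 (valence 2) → 1 H
  atom 21: C, bond orders sum to 3 (valence 4) → 1 H
  atom 22: N, bond orders sum to 1 (valence 3) → 2 H
Totals → C:13, H:20, N:2, O:7.

C13H20N2O7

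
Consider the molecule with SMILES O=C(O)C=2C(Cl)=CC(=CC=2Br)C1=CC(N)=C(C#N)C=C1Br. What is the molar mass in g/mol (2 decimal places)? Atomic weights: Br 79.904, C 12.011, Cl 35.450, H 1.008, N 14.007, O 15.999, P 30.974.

First, the molecular formula is C14H7Br2ClN2O2 (counting implicit H from valence).
  Br: 2 × 79.904 = 159.808
  C: 14 × 12.011 = 168.154
  Cl: 1 × 35.450 = 35.450
  H: 7 × 1.008 = 7.056
  N: 2 × 14.007 = 28.014
  O: 2 × 15.999 = 31.998
Sum: 2×79.904 + 14×12.011 + 1×35.450 + 7×1.008 + 2×14.007 + 2×15.999 = 430.480 → 430.48 g/mol.

430.48 g/mol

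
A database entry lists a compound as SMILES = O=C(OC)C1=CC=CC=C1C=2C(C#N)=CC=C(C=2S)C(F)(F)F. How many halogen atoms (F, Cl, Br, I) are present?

3

Halogen atoms appear at heavy-atom positions 21, 22, 23 (3×F).
Other groups present: 1 ester, 1 nitrile, 1 thiol.
Halogen count: 3.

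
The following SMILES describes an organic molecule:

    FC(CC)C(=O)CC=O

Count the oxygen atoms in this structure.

Scan the SMILES for O atoms (remember two-letter symbols like Cl and Br are single atoms).
Oxygen count: 2.

2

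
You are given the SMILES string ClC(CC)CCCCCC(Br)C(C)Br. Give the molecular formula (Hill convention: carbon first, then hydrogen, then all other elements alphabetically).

C11H21Br2Cl

Walk through each heavy atom and fill implicit hydrogens from standard valence (C 4, N 3, O 2, S 2, halogen 1):
  atom 1: Cl (halogen, monovalent) → 0 H
  atom 2: C, bond orders sum to 3 (valence 4) → 1 H
  atom 3: C, bond orders sum to 2 (valence 4) → 2 H
  atom 4: C, bond orders sum to 1 (valence 4) → 3 H
  atom 5: C, bond orders sum to 2 (valence 4) → 2 H
  atom 6: C, bond orders sum to 2 (valence 4) → 2 H
  atom 7: C, bond orders sum to 2 (valence 4) → 2 H
  atom 8: C, bond orders sum to 2 (valence 4) → 2 H
  atom 9: C, bond orders sum to 2 (valence 4) → 2 H
  atom 10: C, bond orders sum to 3 (valence 4) → 1 H
  atom 11: Br (halogen, monovalent) → 0 H
  atom 12: C, bond orders sum to 3 (valence 4) → 1 H
  atom 13: C, bond orders sum to 1 (valence 4) → 3 H
  atom 14: Br (halogen, monovalent) → 0 H
Totals → C:11, H:21, Br:2, Cl:1.
In Hill order: C11H21Br2Cl.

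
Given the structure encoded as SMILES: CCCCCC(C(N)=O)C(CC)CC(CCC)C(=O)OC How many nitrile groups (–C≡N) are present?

0

Scan the SMILES for the nitrile motif — none present.
Groups that are present: 1 amide, 1 ester.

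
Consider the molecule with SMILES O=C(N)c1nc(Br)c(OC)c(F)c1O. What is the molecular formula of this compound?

Walk through each heavy atom and fill implicit hydrogens from standard valence (C 4, N 3, O 2, S 2, halogen 1); for lowercase aromatic atoms, an aromatic c carries 1 H when it has two neighbours and 0 H with three, and aromatic n carries 0 H:
  atom 1: O, bond orders sum to 2 (valence 2) → 0 H
  atom 2: C, bond orders sum to 4 (valence 4) → 0 H
  atom 3: N, bond orders sum to 1 (valence 3) → 2 H
  atom 4: aromatic c, 3 neighbours → 0 H
  atom 5: aromatic n, 2 neighbours → 0 H
  atom 6: aromatic c, 3 neighbours → 0 H
  atom 7: Br (halogen, monovalent) → 0 H
  atom 8: aromatic c, 3 neighbours → 0 H
  atom 9: O, bond orders sum to 2 (valence 2) → 0 H
  atom 10: C, bond orders sum to 1 (valence 4) → 3 H
  atom 11: aromatic c, 3 neighbours → 0 H
  atom 12: F (halogen, monovalent) → 0 H
  atom 13: aromatic c, 3 neighbours → 0 H
  atom 14: O, bond orders sum to 1 (valence 2) → 1 H
Totals → C:7, H:6, Br:1, F:1, N:2, O:3.

C7H6BrFN2O3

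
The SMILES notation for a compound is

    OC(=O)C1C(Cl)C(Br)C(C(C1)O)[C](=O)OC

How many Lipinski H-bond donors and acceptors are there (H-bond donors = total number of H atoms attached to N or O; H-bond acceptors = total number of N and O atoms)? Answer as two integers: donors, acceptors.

2, 5

Donors: find every N or O and count the H atoms it carries.
  atom 1 (O): bond orders sum to 1 → 1 H
  atom 3 (O): bond orders sum to 2 → 0 H
  atom 12 (O): bond orders sum to 1 → 1 H
  atom 14 (O): bond orders sum to 2 → 0 H
  atom 15 (O): bond orders sum to 2 → 0 H
Lipinski HBD = 2.
Acceptors: N atoms = 0, O atoms = 5 → HBA = 5.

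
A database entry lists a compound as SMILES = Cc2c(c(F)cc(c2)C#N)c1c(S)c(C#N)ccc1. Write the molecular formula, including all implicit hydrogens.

Walk through each heavy atom and fill implicit hydrogens from standard valence (C 4, N 3, O 2, S 2, halogen 1); for lowercase aromatic atoms, an aromatic c carries 1 H when it has two neighbours and 0 H with three, and aromatic n carries 0 H:
  atom 1: C, bond orders sum to 1 (valence 4) → 3 H
  atom 2: aromatic c, 3 neighbours → 0 H
  atom 3: aromatic c, 3 neighbours → 0 H
  atom 4: aromatic c, 3 neighbours → 0 H
  atom 5: F (halogen, monovalent) → 0 H
  atom 6: aromatic c, 2 neighbours → 1 H
  atom 7: aromatic c, 3 neighbours → 0 H
  atom 8: aromatic c, 2 neighbours → 1 H
  atom 9: C, bond orders sum to 4 (valence 4) → 0 H
  atom 10: N, bond orders sum to 3 (valence 3) → 0 H
  atom 11: aromatic c, 3 neighbours → 0 H
  atom 12: aromatic c, 3 neighbours → 0 H
  atom 13: S, bond orders sum to 1 (valence 2) → 1 H
  atom 14: aromatic c, 3 neighbours → 0 H
  atom 15: C, bond orders sum to 4 (valence 4) → 0 H
  atom 16: N, bond orders sum to 3 (valence 3) → 0 H
  atom 17: aromatic c, 2 neighbours → 1 H
  atom 18: aromatic c, 2 neighbours → 1 H
  atom 19: aromatic c, 2 neighbours → 1 H
Totals → C:15, H:9, F:1, N:2, S:1.

C15H9FN2S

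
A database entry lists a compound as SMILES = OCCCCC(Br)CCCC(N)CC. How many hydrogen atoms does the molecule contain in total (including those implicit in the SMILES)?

24

Walk through each heavy atom and fill implicit hydrogens from standard valence (C 4, N 3, O 2, S 2, halogen 1):
  atom 1: O, bond orders sum to 1 (valence 2) → 1 H
  atom 2: C, bond orders sum to 2 (valence 4) → 2 H
  atom 3: C, bond orders sum to 2 (valence 4) → 2 H
  atom 4: C, bond orders sum to 2 (valence 4) → 2 H
  atom 5: C, bond orders sum to 2 (valence 4) → 2 H
  atom 6: C, bond orders sum to 3 (valence 4) → 1 H
  atom 7: Br (halogen, monovalent) → 0 H
  atom 8: C, bond orders sum to 2 (valence 4) → 2 H
  atom 9: C, bond orders sum to 2 (valence 4) → 2 H
  atom 10: C, bond orders sum to 2 (valence 4) → 2 H
  atom 11: C, bond orders sum to 3 (valence 4) → 1 H
  atom 12: N, bond orders sum to 1 (valence 3) → 2 H
  atom 13: C, bond orders sum to 2 (valence 4) → 2 H
  atom 14: C, bond orders sum to 1 (valence 4) → 3 H
Total hydrogens: 24.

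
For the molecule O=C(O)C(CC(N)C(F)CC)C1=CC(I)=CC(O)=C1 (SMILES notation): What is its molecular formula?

Walk through each heavy atom and fill implicit hydrogens from standard valence (C 4, N 3, O 2, S 2, halogen 1):
  atom 1: O, bond orders sum to 2 (valence 2) → 0 H
  atom 2: C, bond orders sum to 4 (valence 4) → 0 H
  atom 3: O, bond orders sum to 1 (valence 2) → 1 H
  atom 4: C, bond orders sum to 3 (valence 4) → 1 H
  atom 5: C, bond orders sum to 2 (valence 4) → 2 H
  atom 6: C, bond orders sum to 3 (valence 4) → 1 H
  atom 7: N, bond orders sum to 1 (valence 3) → 2 H
  atom 8: C, bond orders sum to 3 (valence 4) → 1 H
  atom 9: F (halogen, monovalent) → 0 H
  atom 10: C, bond orders sum to 2 (valence 4) → 2 H
  atom 11: C, bond orders sum to 1 (valence 4) → 3 H
  atom 12: C, bond orders sum to 4 (valence 4) → 0 H
  atom 13: C, bond orders sum to 3 (valence 4) → 1 H
  atom 14: C, bond orders sum to 4 (valence 4) → 0 H
  atom 15: I (halogen, monovalent) → 0 H
  atom 16: C, bond orders sum to 3 (valence 4) → 1 H
  atom 17: C, bond orders sum to 4 (valence 4) → 0 H
  atom 18: O, bond orders sum to 1 (valence 2) → 1 H
  atom 19: C, bond orders sum to 3 (valence 4) → 1 H
Totals → C:13, H:17, F:1, I:1, N:1, O:3.

C13H17FINO3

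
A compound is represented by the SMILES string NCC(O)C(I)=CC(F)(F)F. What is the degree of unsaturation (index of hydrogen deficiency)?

Molecular formula: C5H7F3INO.
DoU = (2C + 2 + N − H − X) / 2, where X is the halogen count and O/S are ignored.
    = (2·5 + 2 + 1 − 7 − 4) / 2 = 2 / 2 = 1.

1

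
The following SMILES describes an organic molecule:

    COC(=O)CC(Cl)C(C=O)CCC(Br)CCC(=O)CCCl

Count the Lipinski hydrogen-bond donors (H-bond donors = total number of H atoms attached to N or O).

0

Donors: find every N or O and count the H atoms it carries.
  atom 2 (O): bond orders sum to 2 → 0 H
  atom 4 (O): bond orders sum to 2 → 0 H
  atom 10 (O): bond orders sum to 2 → 0 H
  atom 18 (O): bond orders sum to 2 → 0 H
Lipinski HBD = 0.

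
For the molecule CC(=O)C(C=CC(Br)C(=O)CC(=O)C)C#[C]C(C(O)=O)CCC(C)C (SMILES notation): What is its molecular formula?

C19H25BrO5

Walk through each heavy atom and fill implicit hydrogens from standard valence (C 4, N 3, O 2, S 2, halogen 1):
  atom 1: C, bond orders sum to 1 (valence 4) → 3 H
  atom 2: C, bond orders sum to 4 (valence 4) → 0 H
  atom 3: O, bond orders sum to 2 (valence 2) → 0 H
  atom 4: C, bond orders sum to 3 (valence 4) → 1 H
  atom 5: C, bond orders sum to 3 (valence 4) → 1 H
  atom 6: C, bond orders sum to 3 (valence 4) → 1 H
  atom 7: C, bond orders sum to 3 (valence 4) → 1 H
  atom 8: Br (halogen, monovalent) → 0 H
  atom 9: C, bond orders sum to 4 (valence 4) → 0 H
  atom 10: O, bond orders sum to 2 (valence 2) → 0 H
  atom 11: C, bond orders sum to 2 (valence 4) → 2 H
  atom 12: C, bond orders sum to 4 (valence 4) → 0 H
  atom 13: O, bond orders sum to 2 (valence 2) → 0 H
  atom 14: C, bond orders sum to 1 (valence 4) → 3 H
  atom 15: C, bond orders sum to 4 (valence 4) → 0 H
  atom 16: C with explicit H count 0
  atom 17: C, bond orders sum to 3 (valence 4) → 1 H
  atom 18: C, bond orders sum to 4 (valence 4) → 0 H
  atom 19: O, bond orders sum to 1 (valence 2) → 1 H
  atom 20: O, bond orders sum to 2 (valence 2) → 0 H
  atom 21: C, bond orders sum to 2 (valence 4) → 2 H
  atom 22: C, bond orders sum to 2 (valence 4) → 2 H
  atom 23: C, bond orders sum to 3 (valence 4) → 1 H
  atom 24: C, bond orders sum to 1 (valence 4) → 3 H
  atom 25: C, bond orders sum to 1 (valence 4) → 3 H
Totals → C:19, H:25, Br:1, O:5.
In Hill order: C19H25BrO5.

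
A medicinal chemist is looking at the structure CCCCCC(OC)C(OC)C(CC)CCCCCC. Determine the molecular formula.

C18H38O2

Walk through each heavy atom and fill implicit hydrogens from standard valence (C 4, N 3, O 2, S 2, halogen 1):
  atom 1: C, bond orders sum to 1 (valence 4) → 3 H
  atom 2: C, bond orders sum to 2 (valence 4) → 2 H
  atom 3: C, bond orders sum to 2 (valence 4) → 2 H
  atom 4: C, bond orders sum to 2 (valence 4) → 2 H
  atom 5: C, bond orders sum to 2 (valence 4) → 2 H
  atom 6: C, bond orders sum to 3 (valence 4) → 1 H
  atom 7: O, bond orders sum to 2 (valence 2) → 0 H
  atom 8: C, bond orders sum to 1 (valence 4) → 3 H
  atom 9: C, bond orders sum to 3 (valence 4) → 1 H
  atom 10: O, bond orders sum to 2 (valence 2) → 0 H
  atom 11: C, bond orders sum to 1 (valence 4) → 3 H
  atom 12: C, bond orders sum to 3 (valence 4) → 1 H
  atom 13: C, bond orders sum to 2 (valence 4) → 2 H
  atom 14: C, bond orders sum to 1 (valence 4) → 3 H
  atom 15: C, bond orders sum to 2 (valence 4) → 2 H
  atom 16: C, bond orders sum to 2 (valence 4) → 2 H
  atom 17: C, bond orders sum to 2 (valence 4) → 2 H
  atom 18: C, bond orders sum to 2 (valence 4) → 2 H
  atom 19: C, bond orders sum to 2 (valence 4) → 2 H
  atom 20: C, bond orders sum to 1 (valence 4) → 3 H
Totals → C:18, H:38, O:2.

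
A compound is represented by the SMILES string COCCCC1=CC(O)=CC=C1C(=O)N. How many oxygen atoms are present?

3

Scan the SMILES for O atoms (remember two-letter symbols like Cl and Br are single atoms).
Oxygen count: 3.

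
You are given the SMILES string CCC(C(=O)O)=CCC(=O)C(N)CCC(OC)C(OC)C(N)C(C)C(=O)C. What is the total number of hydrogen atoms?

34

Walk through each heavy atom and fill implicit hydrogens from standard valence (C 4, N 3, O 2, S 2, halogen 1):
  atom 1: C, bond orders sum to 1 (valence 4) → 3 H
  atom 2: C, bond orders sum to 2 (valence 4) → 2 H
  atom 3: C, bond orders sum to 4 (valence 4) → 0 H
  atom 4: C, bond orders sum to 4 (valence 4) → 0 H
  atom 5: O, bond orders sum to 2 (valence 2) → 0 H
  atom 6: O, bond orders sum to 1 (valence 2) → 1 H
  atom 7: C, bond orders sum to 3 (valence 4) → 1 H
  atom 8: C, bond orders sum to 2 (valence 4) → 2 H
  atom 9: C, bond orders sum to 4 (valence 4) → 0 H
  atom 10: O, bond orders sum to 2 (valence 2) → 0 H
  atom 11: C, bond orders sum to 3 (valence 4) → 1 H
  atom 12: N, bond orders sum to 1 (valence 3) → 2 H
  atom 13: C, bond orders sum to 2 (valence 4) → 2 H
  atom 14: C, bond orders sum to 2 (valence 4) → 2 H
  atom 15: C, bond orders sum to 3 (valence 4) → 1 H
  atom 16: O, bond orders sum to 2 (valence 2) → 0 H
  atom 17: C, bond orders sum to 1 (valence 4) → 3 H
  atom 18: C, bond orders sum to 3 (valence 4) → 1 H
  atom 19: O, bond orders sum to 2 (valence 2) → 0 H
  atom 20: C, bond orders sum to 1 (valence 4) → 3 H
  atom 21: C, bond orders sum to 3 (valence 4) → 1 H
  atom 22: N, bond orders sum to 1 (valence 3) → 2 H
  atom 23: C, bond orders sum to 3 (valence 4) → 1 H
  atom 24: C, bond orders sum to 1 (valence 4) → 3 H
  atom 25: C, bond orders sum to 4 (valence 4) → 0 H
  atom 26: O, bond orders sum to 2 (valence 2) → 0 H
  atom 27: C, bond orders sum to 1 (valence 4) → 3 H
Total hydrogens: 34.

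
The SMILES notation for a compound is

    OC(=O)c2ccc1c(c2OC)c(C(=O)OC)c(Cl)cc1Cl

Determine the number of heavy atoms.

21

Every atom symbol written in the SMILES (organic subset) is one heavy atom; implicit H are not written.
Heavy atoms by element → C:14, Cl:2, O:5.
Total: 21.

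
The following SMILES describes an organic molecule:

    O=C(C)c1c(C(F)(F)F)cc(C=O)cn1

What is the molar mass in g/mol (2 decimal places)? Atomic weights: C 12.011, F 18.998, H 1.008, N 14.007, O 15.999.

217.15 g/mol

First, the molecular formula is C9H6F3NO2 (counting implicit H from valence).
  C: 9 × 12.011 = 108.099
  F: 3 × 18.998 = 56.994
  H: 6 × 1.008 = 6.048
  N: 1 × 14.007 = 14.007
  O: 2 × 15.999 = 31.998
Sum: 9×12.011 + 3×18.998 + 6×1.008 + 1×14.007 + 2×15.999 = 217.146 → 217.15 g/mol.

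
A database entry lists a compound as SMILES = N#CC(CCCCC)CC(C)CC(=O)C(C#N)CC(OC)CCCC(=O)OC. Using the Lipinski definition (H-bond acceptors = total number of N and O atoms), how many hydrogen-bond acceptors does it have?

N atoms: 2; O atoms: 4.
Lipinski HBA = 2 + 4 = 6.

6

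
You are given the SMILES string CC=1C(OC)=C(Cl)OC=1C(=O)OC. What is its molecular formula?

C8H9ClO4

Walk through each heavy atom and fill implicit hydrogens from standard valence (C 4, N 3, O 2, S 2, halogen 1):
  atom 1: C, bond orders sum to 1 (valence 4) → 3 H
  atom 2: C, bond orders sum to 4 (valence 4) → 0 H
  atom 3: C, bond orders sum to 4 (valence 4) → 0 H
  atom 4: O, bond orders sum to 2 (valence 2) → 0 H
  atom 5: C, bond orders sum to 1 (valence 4) → 3 H
  atom 6: C, bond orders sum to 4 (valence 4) → 0 H
  atom 7: Cl (halogen, monovalent) → 0 H
  atom 8: O, bond orders sum to 2 (valence 2) → 0 H
  atom 9: C, bond orders sum to 4 (valence 4) → 0 H
  atom 10: C, bond orders sum to 4 (valence 4) → 0 H
  atom 11: O, bond orders sum to 2 (valence 2) → 0 H
  atom 12: O, bond orders sum to 2 (valence 2) → 0 H
  atom 13: C, bond orders sum to 1 (valence 4) → 3 H
Totals → C:8, H:9, Cl:1, O:4.
In Hill order: C8H9ClO4.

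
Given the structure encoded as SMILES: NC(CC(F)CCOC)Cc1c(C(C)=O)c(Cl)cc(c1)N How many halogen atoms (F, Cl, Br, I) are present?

Halogen atoms appear at heavy-atom positions 5, 17 (1×Cl, 1×F).
Other groups present: 1 ether, 1 ketone, 2 primary amine.
Halogen count: 2.

2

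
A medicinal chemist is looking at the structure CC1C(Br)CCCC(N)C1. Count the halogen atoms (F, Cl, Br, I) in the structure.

1

Halogen atoms appear at heavy-atom position 4 (1×Br).
Other groups present: 1 primary amine.
Halogen count: 1.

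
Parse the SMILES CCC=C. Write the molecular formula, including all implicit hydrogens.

C4H8

Walk through each heavy atom and fill implicit hydrogens from standard valence (C 4, N 3, O 2, S 2, halogen 1):
  atom 1: C, bond orders sum to 1 (valence 4) → 3 H
  atom 2: C, bond orders sum to 2 (valence 4) → 2 H
  atom 3: C, bond orders sum to 3 (valence 4) → 1 H
  atom 4: C, bond orders sum to 2 (valence 4) → 2 H
Totals → C:4, H:8.
In Hill order: C4H8.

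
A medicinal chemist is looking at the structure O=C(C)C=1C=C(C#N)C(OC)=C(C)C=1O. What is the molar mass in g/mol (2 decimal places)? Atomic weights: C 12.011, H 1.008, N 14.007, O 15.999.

First, the molecular formula is C11H11NO3 (counting implicit H from valence).
  C: 11 × 12.011 = 132.121
  H: 11 × 1.008 = 11.088
  N: 1 × 14.007 = 14.007
  O: 3 × 15.999 = 47.997
Sum: 11×12.011 + 11×1.008 + 1×14.007 + 3×15.999 = 205.213 → 205.21 g/mol.

205.21 g/mol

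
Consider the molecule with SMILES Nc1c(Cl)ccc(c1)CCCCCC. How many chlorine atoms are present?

Scan the SMILES for Cl atoms (remember two-letter symbols like Cl and Br are single atoms).
Chlorine count: 1.

1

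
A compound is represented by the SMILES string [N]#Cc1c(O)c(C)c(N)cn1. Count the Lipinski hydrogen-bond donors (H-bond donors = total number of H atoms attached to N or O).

3

Donors: find every N or O and count the H atoms it carries.
  atom 1 (N): bond orders sum to 3 → 0 H
  atom 5 (O): bond orders sum to 1 → 1 H
  atom 9 (N): bond orders sum to 1 → 2 H
  atom 11 (N): bond orders sum to 3 → 0 H
Lipinski HBD = 3.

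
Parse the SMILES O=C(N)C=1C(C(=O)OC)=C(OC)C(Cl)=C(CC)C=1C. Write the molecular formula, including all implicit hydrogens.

Walk through each heavy atom and fill implicit hydrogens from standard valence (C 4, N 3, O 2, S 2, halogen 1):
  atom 1: O, bond orders sum to 2 (valence 2) → 0 H
  atom 2: C, bond orders sum to 4 (valence 4) → 0 H
  atom 3: N, bond orders sum to 1 (valence 3) → 2 H
  atom 4: C, bond orders sum to 4 (valence 4) → 0 H
  atom 5: C, bond orders sum to 4 (valence 4) → 0 H
  atom 6: C, bond orders sum to 4 (valence 4) → 0 H
  atom 7: O, bond orders sum to 2 (valence 2) → 0 H
  atom 8: O, bond orders sum to 2 (valence 2) → 0 H
  atom 9: C, bond orders sum to 1 (valence 4) → 3 H
  atom 10: C, bond orders sum to 4 (valence 4) → 0 H
  atom 11: O, bond orders sum to 2 (valence 2) → 0 H
  atom 12: C, bond orders sum to 1 (valence 4) → 3 H
  atom 13: C, bond orders sum to 4 (valence 4) → 0 H
  atom 14: Cl (halogen, monovalent) → 0 H
  atom 15: C, bond orders sum to 4 (valence 4) → 0 H
  atom 16: C, bond orders sum to 2 (valence 4) → 2 H
  atom 17: C, bond orders sum to 1 (valence 4) → 3 H
  atom 18: C, bond orders sum to 4 (valence 4) → 0 H
  atom 19: C, bond orders sum to 1 (valence 4) → 3 H
Totals → C:13, H:16, Cl:1, N:1, O:4.
In Hill order: C13H16ClNO4.

C13H16ClNO4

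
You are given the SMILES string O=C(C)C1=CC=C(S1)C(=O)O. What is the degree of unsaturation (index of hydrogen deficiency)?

5

Degree of unsaturation = (number of rings) + (number of π bonds).
Ring closures in the SMILES: 1.
π bonds: 4 double bonds (each 1 DoU) → 4 DoU from unsaturation.
Total DoU = 1 + 4 = 5.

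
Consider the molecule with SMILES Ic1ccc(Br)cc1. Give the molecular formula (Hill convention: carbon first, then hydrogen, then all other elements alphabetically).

Walk through each heavy atom and fill implicit hydrogens from standard valence (C 4, N 3, O 2, S 2, halogen 1); for lowercase aromatic atoms, an aromatic c carries 1 H when it has two neighbours and 0 H with three, and aromatic n carries 0 H:
  atom 1: I (halogen, monovalent) → 0 H
  atom 2: aromatic c, 3 neighbours → 0 H
  atom 3: aromatic c, 2 neighbours → 1 H
  atom 4: aromatic c, 2 neighbours → 1 H
  atom 5: aromatic c, 3 neighbours → 0 H
  atom 6: Br (halogen, monovalent) → 0 H
  atom 7: aromatic c, 2 neighbours → 1 H
  atom 8: aromatic c, 2 neighbours → 1 H
Totals → C:6, H:4, Br:1, I:1.

C6H4BrI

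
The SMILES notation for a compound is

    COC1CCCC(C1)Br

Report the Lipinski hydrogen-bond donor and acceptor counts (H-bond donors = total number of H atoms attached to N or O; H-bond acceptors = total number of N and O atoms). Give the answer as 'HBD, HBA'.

Donors: find every N or O and count the H atoms it carries.
  atom 2 (O): bond orders sum to 2 → 0 H
Lipinski HBD = 0.
Acceptors: N atoms = 0, O atoms = 1 → HBA = 1.

0, 1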